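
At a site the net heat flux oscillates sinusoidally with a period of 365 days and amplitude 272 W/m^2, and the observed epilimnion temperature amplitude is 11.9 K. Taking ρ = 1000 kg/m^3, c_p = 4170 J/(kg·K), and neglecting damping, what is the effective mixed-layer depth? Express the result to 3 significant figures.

ω = 2π / 3.15×10^7 s = 1.99×10^-7 s⁻¹.
Required C = F₀ / (A ω) = 272 / (11.9 × 1.99×10^-7) = 1.15×10^8 J/(m²·K).
D = C / (ρ c_p) = 1.15×10^8 / (1000 × 4170) = 27.5 m.

27.5 m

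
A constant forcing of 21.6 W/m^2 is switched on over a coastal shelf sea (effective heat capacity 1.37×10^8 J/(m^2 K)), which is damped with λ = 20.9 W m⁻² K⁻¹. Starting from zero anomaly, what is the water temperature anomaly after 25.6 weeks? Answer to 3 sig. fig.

0.936 K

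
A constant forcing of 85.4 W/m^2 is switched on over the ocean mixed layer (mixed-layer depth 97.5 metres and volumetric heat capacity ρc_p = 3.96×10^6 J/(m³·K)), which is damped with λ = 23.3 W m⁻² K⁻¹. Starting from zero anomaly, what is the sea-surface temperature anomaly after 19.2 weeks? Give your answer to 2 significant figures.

Areal heat capacity C = ρc_p × D = 3.96×10^6 × 97.5 = 3.86×10^8 J/(m^2 K).
τ = C / λ = 3.86×10^8 / 23.3 = 1.66×10^7 s.
Equilibrium anomaly ΔT_eq = F / λ = 85.4 / 23.3 = 3.67 K.
t = 19.2 weeks = 1.16×10^7 s, so t/τ = 0.701.
ΔT(t) = ΔT_eq (1 − e^(−t/τ)) = 3.67 × (1 − e^−0.701) = 1.85 K.

1.8 K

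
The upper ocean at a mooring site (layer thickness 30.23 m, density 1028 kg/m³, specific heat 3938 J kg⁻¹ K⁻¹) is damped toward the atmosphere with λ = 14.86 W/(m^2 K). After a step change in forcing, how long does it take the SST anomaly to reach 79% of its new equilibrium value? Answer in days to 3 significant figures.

149 days

Areal heat capacity C = ρ c_p D = 1028 × 3938 × 30.23 = 1.22×10^8 J/(m^2 K).
τ = C / λ = 1.22×10^8 / 14.86 = 8.24×10^6 s.
Fraction reached: 1 − e^(−t/τ) = 0.79 ⇒ t = −τ ln(1 − 0.79) = τ × 1.56.
t = 1.29×10^7 s = 149 days.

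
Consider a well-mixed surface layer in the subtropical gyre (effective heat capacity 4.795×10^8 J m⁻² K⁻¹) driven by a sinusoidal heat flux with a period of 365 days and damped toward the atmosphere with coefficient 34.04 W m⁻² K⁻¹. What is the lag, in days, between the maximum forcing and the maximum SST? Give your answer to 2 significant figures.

71 days

Areal heat capacity C = 4.795×10^8 J m⁻² K⁻¹ (given).
ω = 2π / 3.15×10^7 s = 1.99×10^-7 s⁻¹.
Phase lag φ = arctan(Cω/λ) = arctan(95.5/34.04) = 1.23 rad.
Time lag = φ / ω = 1.23 / 1.99×10^-7 = 6.17×10^6 s = 71.4 days.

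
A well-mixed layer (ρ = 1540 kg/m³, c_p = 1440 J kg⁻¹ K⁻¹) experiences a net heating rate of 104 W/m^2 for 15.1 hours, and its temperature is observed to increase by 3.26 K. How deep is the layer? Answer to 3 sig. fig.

0.782 m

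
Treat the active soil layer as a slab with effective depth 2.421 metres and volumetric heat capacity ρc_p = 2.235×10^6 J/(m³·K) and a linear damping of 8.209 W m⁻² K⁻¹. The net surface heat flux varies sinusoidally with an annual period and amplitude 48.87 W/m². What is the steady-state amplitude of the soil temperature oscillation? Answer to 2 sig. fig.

5.9 K

Areal heat capacity C = ρc_p × D = 2.235×10^6 × 2.421 = 5.41×10^6 J m⁻² K⁻¹.
Angular frequency ω = 2π / T = 2π / 3.15×10^7 s = 1.99×10^-7 s⁻¹.
√((Cω)² + λ²) = √((1.08)² + 8.209²) = 8.28 W/(m²·K).
Amplitude A = F₀ / √((Cω)²+λ²) = 48.87 / 8.28 = 5.90 K.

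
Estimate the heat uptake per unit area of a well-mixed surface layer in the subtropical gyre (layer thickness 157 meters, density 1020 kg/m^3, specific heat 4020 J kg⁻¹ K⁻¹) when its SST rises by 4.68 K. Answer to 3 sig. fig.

3.01×10^9

Areal heat capacity C = ρ c_p D = 1020 × 4020 × 157 = 6.44×10^8 J m⁻² K⁻¹.
ΔQ = C ΔT = 6.44×10^8 × 4.68 = 3.01×10^9 J/m².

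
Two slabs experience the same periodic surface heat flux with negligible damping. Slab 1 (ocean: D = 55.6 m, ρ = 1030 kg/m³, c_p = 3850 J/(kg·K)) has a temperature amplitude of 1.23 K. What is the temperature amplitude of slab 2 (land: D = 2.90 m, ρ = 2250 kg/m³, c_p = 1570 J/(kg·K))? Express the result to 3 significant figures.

C_ocean = 2.20×10^8 J/(m²·K); C_land = 1.02×10^7 J/(m²·K).
A ∝ 1/C ⇒ A_land = A_ocean × C_ocean/C_land = 1.23 × 21.5 = 26.5 K.

26.5 K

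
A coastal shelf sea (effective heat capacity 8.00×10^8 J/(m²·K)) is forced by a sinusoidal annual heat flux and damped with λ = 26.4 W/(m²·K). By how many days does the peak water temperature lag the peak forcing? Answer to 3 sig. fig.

81.7 days

Areal heat capacity C = 8.00×10^8 J/(m²·K) (given).
ω = 2π / 3.15×10^7 s = 1.99×10^-7 s⁻¹.
Phase lag φ = arctan(Cω/λ) = arctan(159/26.4) = 1.41 rad.
Time lag = φ / ω = 1.41 / 1.99×10^-7 = 7.06×10^6 s = 81.7 days.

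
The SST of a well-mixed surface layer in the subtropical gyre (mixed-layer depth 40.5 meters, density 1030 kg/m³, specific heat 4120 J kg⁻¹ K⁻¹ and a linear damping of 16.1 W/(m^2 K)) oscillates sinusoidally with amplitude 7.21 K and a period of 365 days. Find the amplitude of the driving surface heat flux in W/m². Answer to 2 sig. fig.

270

Areal heat capacity C = ρ c_p D = 1030 × 4120 × 40.5 = 1.72×10^8 J/(m²·K).
ω = 2π / 3.15×10^7 s = 1.99×10^-7 s⁻¹.
√((Cω)² + λ²) = √((34.2)² + 16.1²) = 37.8 W/(m²·K).
F₀ = A × √((Cω)²+λ²) = 7.21 × 37.8 = 273 W/m².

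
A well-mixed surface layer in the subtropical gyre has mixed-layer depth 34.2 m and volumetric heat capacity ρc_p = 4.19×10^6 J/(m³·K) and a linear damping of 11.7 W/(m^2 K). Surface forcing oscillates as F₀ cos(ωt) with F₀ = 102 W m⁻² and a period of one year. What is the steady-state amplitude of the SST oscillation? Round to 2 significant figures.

Areal heat capacity C = ρc_p × D = 4.19×10^6 × 34.2 = 1.43×10^8 J/(m^2 K).
Angular frequency ω = 2π / T = 2π / 3.15×10^7 s = 1.99×10^-7 s⁻¹.
√((Cω)² + λ²) = √((28.6)² + 11.7²) = 30.9 W/(m²·K).
Amplitude A = F₀ / √((Cω)²+λ²) = 102 / 30.9 = 3.31 K.

3.3 K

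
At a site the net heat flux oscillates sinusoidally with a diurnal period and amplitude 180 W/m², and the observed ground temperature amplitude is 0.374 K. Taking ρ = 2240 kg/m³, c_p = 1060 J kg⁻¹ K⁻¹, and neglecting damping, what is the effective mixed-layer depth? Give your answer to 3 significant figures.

ω = 2π / 86400 s = 7.27×10^-5 s⁻¹.
Required C = F₀ / (A ω) = 180 / (0.374 × 7.27×10^-5) = 6.62×10^6 J/(m²·K).
D = C / (ρ c_p) = 6.62×10^6 / (2240 × 1060) = 2.79 m.

2.79 m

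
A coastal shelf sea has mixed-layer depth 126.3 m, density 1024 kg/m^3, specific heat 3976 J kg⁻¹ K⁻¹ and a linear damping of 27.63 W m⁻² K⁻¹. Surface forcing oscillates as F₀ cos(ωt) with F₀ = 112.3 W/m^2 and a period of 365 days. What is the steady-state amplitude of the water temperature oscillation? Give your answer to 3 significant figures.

Areal heat capacity C = ρ c_p D = 1024 × 3976 × 126.3 = 5.14×10^8 J m⁻² K⁻¹.
Angular frequency ω = 2π / T = 2π / 3.15×10^7 s = 1.99×10^-7 s⁻¹.
√((Cω)² + λ²) = √((102)² + 27.63²) = 106 W/(m²·K).
Amplitude A = F₀ / √((Cω)²+λ²) = 112.3 / 106 = 1.06 K.

1.06 K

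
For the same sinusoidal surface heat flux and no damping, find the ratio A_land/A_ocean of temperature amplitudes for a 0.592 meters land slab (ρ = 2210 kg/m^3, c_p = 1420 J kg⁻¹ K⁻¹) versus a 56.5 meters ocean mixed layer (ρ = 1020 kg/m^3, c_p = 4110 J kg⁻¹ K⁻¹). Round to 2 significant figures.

130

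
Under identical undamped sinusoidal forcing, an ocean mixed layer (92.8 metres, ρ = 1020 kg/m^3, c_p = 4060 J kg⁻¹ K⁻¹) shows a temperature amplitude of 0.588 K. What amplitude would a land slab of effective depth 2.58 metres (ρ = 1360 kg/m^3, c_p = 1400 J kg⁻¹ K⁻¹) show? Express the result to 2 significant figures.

46 K

C_ocean = 3.84×10^8 J/(m²·K); C_land = 4.91×10^6 J/(m²·K).
A ∝ 1/C ⇒ A_land = A_ocean × C_ocean/C_land = 0.588 × 78.2 = 46.0 K.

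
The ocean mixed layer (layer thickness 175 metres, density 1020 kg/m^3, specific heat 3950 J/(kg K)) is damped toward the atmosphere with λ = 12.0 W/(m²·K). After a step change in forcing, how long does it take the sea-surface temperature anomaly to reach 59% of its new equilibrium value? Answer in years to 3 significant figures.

Areal heat capacity C = ρ c_p D = 1020 × 3950 × 175 = 7.05×10^8 J/(m²·K).
τ = C / λ = 7.05×10^8 / 12.0 = 5.88×10^7 s.
Fraction reached: 1 − e^(−t/τ) = 0.59 ⇒ t = −τ ln(1 − 0.59) = τ × 0.892.
t = 5.24×10^7 s = 1.66 years.

1.66 years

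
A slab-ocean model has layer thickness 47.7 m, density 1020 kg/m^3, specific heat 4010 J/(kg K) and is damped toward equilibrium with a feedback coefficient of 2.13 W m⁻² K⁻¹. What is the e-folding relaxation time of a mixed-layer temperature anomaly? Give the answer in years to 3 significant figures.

2.90 years

Areal heat capacity C = ρ c_p D = 1020 × 4010 × 47.7 = 1.95×10^8 J m⁻² K⁻¹.
Relaxation time τ = C / λ = 1.95×10^8 / 2.13 = 9.16×10^7 s.
In years: 9.16×10^7 s / (3.156×10^7 s/year) = 2.90 years.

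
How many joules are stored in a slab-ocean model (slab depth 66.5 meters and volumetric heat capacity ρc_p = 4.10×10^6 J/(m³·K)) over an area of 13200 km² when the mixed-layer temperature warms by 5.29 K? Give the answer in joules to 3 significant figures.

1.90×10^19 J

Areal heat capacity C = ρc_p × D = 4.10×10^6 × 66.5 = 2.73×10^8 J m⁻² K⁻¹.
Heat per unit area: q = C ΔT = 2.73×10^8 × 5.29 = 1.44×10^9 J/m².
Total heat: Q = q × A = 1.44×10^9 × (13200 × 10⁶ m²) = 1.90×10^19 J.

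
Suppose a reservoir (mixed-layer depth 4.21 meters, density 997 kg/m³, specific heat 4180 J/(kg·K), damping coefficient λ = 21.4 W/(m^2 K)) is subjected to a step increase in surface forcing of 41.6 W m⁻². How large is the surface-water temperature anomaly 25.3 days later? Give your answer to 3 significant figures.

1.81 K

Areal heat capacity C = ρ c_p D = 997 × 4180 × 4.21 = 1.75×10^7 J m⁻² K⁻¹.
τ = C / λ = 1.75×10^7 / 21.4 = 8.20×10^5 s.
Equilibrium anomaly ΔT_eq = F / λ = 41.6 / 21.4 = 1.94 K.
t = 25.3 days = 2.19×10^6 s, so t/τ = 2.67.
ΔT(t) = ΔT_eq (1 − e^(−t/τ)) = 1.94 × (1 − e^−2.67) = 1.81 K.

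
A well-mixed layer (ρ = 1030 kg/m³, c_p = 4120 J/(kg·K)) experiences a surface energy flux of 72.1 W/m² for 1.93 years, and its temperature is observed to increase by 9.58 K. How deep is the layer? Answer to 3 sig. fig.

108 m

Heat input Q = F Δt = 72.1 × 6.09×10^7 s = 4.39×10^9 J/m².
Required areal heat capacity C = Q / ΔT = 4.58×10^8 J/(m²·K).
Depth D = C / (ρ c_p) = 4.58×10^8 / (1030 × 4120) = 108 m.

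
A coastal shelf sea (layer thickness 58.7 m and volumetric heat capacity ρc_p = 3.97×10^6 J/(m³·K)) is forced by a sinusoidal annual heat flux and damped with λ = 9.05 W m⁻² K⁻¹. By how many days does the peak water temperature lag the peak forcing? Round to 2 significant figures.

Areal heat capacity C = ρc_p × D = 3.97×10^6 × 58.7 = 2.33×10^8 J m⁻² K⁻¹.
ω = 2π / 3.15×10^7 s = 1.99×10^-7 s⁻¹.
Phase lag φ = arctan(Cω/λ) = arctan(46.4/9.05) = 1.38 rad.
Time lag = φ / ω = 1.38 / 1.99×10^-7 = 6.92×10^6 s = 80.1 days.

80 days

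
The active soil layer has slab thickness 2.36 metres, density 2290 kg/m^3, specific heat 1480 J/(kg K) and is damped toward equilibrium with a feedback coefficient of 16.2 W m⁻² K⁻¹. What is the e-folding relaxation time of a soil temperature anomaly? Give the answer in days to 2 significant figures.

Areal heat capacity C = ρ c_p D = 2290 × 1480 × 2.36 = 8.00×10^6 J m⁻² K⁻¹.
Relaxation time τ = C / λ = 8.00×10^6 / 16.2 = 4.94×10^5 s.
In days: 4.94×10^5 s / (86400 s/day) = 5.71 days.

5.7 days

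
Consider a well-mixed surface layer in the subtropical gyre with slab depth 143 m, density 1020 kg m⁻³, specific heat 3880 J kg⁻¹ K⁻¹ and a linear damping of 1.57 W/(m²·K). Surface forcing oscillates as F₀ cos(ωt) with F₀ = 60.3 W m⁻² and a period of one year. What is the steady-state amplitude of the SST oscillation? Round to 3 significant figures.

Areal heat capacity C = ρ c_p D = 1020 × 3880 × 143 = 5.66×10^8 J m⁻² K⁻¹.
Angular frequency ω = 2π / T = 2π / 3.15×10^7 s = 1.99×10^-7 s⁻¹.
√((Cω)² + λ²) = √((113)² + 1.57²) = 113 W/(m²·K).
Amplitude A = F₀ / √((Cω)²+λ²) = 60.3 / 113 = 0.535 K.

0.535 K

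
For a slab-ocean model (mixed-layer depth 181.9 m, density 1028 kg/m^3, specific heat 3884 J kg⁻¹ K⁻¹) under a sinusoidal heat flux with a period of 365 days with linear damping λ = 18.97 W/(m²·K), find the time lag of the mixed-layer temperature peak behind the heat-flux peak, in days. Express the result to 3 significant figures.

Areal heat capacity C = ρ c_p D = 1028 × 3884 × 181.9 = 7.26×10^8 J m⁻² K⁻¹.
ω = 2π / 3.15×10^7 s = 1.99×10^-7 s⁻¹.
Phase lag φ = arctan(Cω/λ) = arctan(145/18.97) = 1.44 rad.
Time lag = φ / ω = 1.44 / 1.99×10^-7 = 7.23×10^6 s = 83.7 days.

83.7 days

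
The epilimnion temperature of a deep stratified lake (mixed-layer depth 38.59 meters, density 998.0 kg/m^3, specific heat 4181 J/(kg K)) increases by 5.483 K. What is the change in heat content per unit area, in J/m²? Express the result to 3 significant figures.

Areal heat capacity C = ρ c_p D = 998.0 × 4181 × 38.59 = 1.61×10^8 J/(m²·K).
ΔQ = C ΔT = 1.61×10^8 × 5.483 = 8.83×10^8 J/m².

8.83×10^8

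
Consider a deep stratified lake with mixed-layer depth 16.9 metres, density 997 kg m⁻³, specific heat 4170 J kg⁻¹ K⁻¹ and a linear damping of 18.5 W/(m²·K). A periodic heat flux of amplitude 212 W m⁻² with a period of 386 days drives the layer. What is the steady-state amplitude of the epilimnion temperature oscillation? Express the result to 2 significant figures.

Areal heat capacity C = ρ c_p D = 997 × 4170 × 16.9 = 7.03×10^7 J m⁻² K⁻¹.
Angular frequency ω = 2π / T = 2π / 3.34×10^7 s = 1.88×10^-7 s⁻¹.
√((Cω)² + λ²) = √((13.2)² + 18.5²) = 22.7 W/(m²·K).
Amplitude A = F₀ / √((Cω)²+λ²) = 212 / 22.7 = 9.32 K.

9.3 K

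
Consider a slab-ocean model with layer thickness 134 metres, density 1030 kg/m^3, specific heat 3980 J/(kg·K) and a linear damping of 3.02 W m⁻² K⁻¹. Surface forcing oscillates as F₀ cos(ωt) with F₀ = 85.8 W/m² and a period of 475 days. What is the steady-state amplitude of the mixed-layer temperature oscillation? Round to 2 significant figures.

1.0 K

Areal heat capacity C = ρ c_p D = 1030 × 3980 × 134 = 5.49×10^8 J/(m^2 K).
Angular frequency ω = 2π / T = 2π / 4.10×10^7 s = 1.53×10^-7 s⁻¹.
√((Cω)² + λ²) = √((84.1)² + 3.02²) = 84.2 W/(m²·K).
Amplitude A = F₀ / √((Cω)²+λ²) = 85.8 / 84.2 = 1.02 K.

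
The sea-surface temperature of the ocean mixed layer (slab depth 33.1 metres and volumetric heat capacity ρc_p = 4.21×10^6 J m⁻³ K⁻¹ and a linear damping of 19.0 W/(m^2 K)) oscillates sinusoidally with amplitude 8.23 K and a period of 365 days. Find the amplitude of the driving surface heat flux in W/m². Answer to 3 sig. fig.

277

Areal heat capacity C = ρc_p × D = 4.21×10^6 × 33.1 = 1.39×10^8 J m⁻² K⁻¹.
ω = 2π / 3.15×10^7 s = 1.99×10^-7 s⁻¹.
√((Cω)² + λ²) = √((27.8)² + 19.0²) = 33.6 W/(m²·K).
F₀ = A × √((Cω)²+λ²) = 8.23 × 33.6 = 277 W/m².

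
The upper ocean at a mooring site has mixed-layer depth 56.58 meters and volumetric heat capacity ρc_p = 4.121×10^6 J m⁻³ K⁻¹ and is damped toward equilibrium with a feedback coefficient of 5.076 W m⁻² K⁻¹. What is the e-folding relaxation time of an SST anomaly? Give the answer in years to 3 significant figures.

Areal heat capacity C = ρc_p × D = 4.121×10^6 × 56.58 = 2.33×10^8 J/(m^2 K).
Relaxation time τ = C / λ = 2.33×10^8 / 5.076 = 4.59×10^7 s.
In years: 4.59×10^7 s / (3.156×10^7 s/year) = 1.46 years.

1.46 years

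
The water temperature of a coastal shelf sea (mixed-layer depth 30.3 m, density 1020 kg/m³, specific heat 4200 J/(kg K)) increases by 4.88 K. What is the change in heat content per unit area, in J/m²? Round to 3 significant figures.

Areal heat capacity C = ρ c_p D = 1020 × 4200 × 30.3 = 1.30×10^8 J/(m^2 K).
ΔQ = C ΔT = 1.30×10^8 × 4.88 = 6.33×10^8 J/m².

6.33×10^8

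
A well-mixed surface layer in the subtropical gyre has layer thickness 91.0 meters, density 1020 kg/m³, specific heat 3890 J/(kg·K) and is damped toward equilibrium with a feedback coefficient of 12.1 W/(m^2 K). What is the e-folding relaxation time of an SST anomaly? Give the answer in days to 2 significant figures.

350 days

Areal heat capacity C = ρ c_p D = 1020 × 3890 × 91.0 = 3.61×10^8 J/(m^2 K).
Relaxation time τ = C / λ = 3.61×10^8 / 12.1 = 2.98×10^7 s.
In days: 2.98×10^7 s / (86400 s/day) = 345 days.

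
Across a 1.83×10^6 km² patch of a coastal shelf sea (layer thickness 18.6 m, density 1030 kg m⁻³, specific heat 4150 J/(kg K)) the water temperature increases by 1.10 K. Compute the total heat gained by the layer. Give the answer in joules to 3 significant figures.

Areal heat capacity C = ρ c_p D = 1030 × 4150 × 18.6 = 7.95×10^7 J/(m^2 K).
Heat per unit area: q = C ΔT = 7.95×10^7 × 1.10 = 8.75×10^7 J/m².
Total heat: Q = q × A = 8.75×10^7 × (1.83×10^6 × 10⁶ m²) = 1.60×10^20 J.

1.60×10^20 J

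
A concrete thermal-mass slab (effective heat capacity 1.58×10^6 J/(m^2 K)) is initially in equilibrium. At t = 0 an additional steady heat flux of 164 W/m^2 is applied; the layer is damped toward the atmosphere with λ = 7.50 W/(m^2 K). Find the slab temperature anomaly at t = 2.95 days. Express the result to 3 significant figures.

15.3 K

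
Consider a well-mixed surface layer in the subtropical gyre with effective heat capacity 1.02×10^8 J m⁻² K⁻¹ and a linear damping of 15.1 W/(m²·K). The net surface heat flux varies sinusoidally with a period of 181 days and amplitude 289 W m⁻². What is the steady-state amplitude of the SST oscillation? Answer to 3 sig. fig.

Areal heat capacity C = 1.02×10^8 J m⁻² K⁻¹ (given).
Angular frequency ω = 2π / T = 2π / 1.56×10^7 s = 4.02×10^-7 s⁻¹.
√((Cω)² + λ²) = √((41.0)² + 15.1²) = 43.7 W/(m²·K).
Amplitude A = F₀ / √((Cω)²+λ²) = 289 / 43.7 = 6.62 K.

6.62 K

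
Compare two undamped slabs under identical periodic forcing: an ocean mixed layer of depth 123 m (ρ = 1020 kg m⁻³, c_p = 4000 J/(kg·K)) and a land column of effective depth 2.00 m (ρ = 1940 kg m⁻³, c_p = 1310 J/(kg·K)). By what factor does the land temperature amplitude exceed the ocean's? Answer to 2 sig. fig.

C_ocean = 1020 × 4000 × 123 = 5.02×10^8 J/(m²·K).
C_land = 1940 × 1310 × 2.00 = 5.08×10^6 J/(m²·K).
Undamped amplitude ∝ 1/C, so A_land/A_ocean = C_ocean/C_land = 98.7.

99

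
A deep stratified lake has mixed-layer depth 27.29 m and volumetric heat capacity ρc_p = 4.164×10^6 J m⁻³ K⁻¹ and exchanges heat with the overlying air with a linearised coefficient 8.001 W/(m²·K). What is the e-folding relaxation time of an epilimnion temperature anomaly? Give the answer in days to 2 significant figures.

Areal heat capacity C = ρc_p × D = 4.164×10^6 × 27.29 = 1.14×10^8 J m⁻² K⁻¹.
Relaxation time τ = C / λ = 1.14×10^8 / 8.001 = 1.42×10^7 s.
In days: 1.42×10^7 s / (86400 s/day) = 164 days.

160 days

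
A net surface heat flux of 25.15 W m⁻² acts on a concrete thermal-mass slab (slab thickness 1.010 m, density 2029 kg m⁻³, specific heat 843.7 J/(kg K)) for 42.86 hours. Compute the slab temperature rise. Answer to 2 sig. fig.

2.2 K

Areal heat capacity C = ρ c_p D = 2029 × 843.7 × 1.010 = 1.73×10^6 J m⁻² K⁻¹.
Net heat input Q = F Δt = 25.15 × (42.86 hours × 3600 s/hour) = 3.88×10^6 J/m².
ΔT = Q / C = 3.88×10^6 / 1.73×10^6 = 2.24 K.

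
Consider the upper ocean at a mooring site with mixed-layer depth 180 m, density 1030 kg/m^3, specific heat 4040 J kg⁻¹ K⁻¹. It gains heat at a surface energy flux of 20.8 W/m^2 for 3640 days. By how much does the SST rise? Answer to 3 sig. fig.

Areal heat capacity C = ρ c_p D = 1030 × 4040 × 180 = 7.49×10^8 J/(m^2 K).
Net heat input Q = F Δt = 20.8 × (3640 days × 86400 s/day) = 6.54×10^9 J/m².
ΔT = Q / C = 6.54×10^9 / 7.49×10^8 = 8.73 K.

8.73 K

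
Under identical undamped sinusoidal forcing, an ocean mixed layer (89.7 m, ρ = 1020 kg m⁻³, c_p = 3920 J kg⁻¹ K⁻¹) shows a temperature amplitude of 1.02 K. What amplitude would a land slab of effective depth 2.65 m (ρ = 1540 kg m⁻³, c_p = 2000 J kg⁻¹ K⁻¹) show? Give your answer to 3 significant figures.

C_ocean = 3.59×10^8 J/(m²·K); C_land = 8.16×10^6 J/(m²·K).
A ∝ 1/C ⇒ A_land = A_ocean × C_ocean/C_land = 1.02 × 43.9 = 44.8 K.

44.8 K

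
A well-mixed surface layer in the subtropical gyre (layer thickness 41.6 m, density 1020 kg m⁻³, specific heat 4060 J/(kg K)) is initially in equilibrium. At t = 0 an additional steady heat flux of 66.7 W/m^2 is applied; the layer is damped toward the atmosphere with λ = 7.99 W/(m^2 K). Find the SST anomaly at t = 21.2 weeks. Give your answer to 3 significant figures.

Areal heat capacity C = ρ c_p D = 1020 × 4060 × 41.6 = 1.72×10^8 J m⁻² K⁻¹.
τ = C / λ = 1.72×10^8 / 7.99 = 2.16×10^7 s.
Equilibrium anomaly ΔT_eq = F / λ = 66.7 / 7.99 = 8.35 K.
t = 21.2 weeks = 1.28×10^7 s, so t/τ = 0.595.
ΔT(t) = ΔT_eq (1 − e^(−t/τ)) = 8.35 × (1 − e^−0.595) = 3.74 K.

3.74 K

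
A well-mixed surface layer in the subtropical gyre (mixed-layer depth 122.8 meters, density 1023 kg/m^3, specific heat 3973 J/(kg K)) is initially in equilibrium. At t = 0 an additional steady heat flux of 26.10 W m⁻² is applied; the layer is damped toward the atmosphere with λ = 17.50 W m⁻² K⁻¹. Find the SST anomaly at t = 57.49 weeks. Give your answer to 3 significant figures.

Areal heat capacity C = ρ c_p D = 1023 × 3973 × 122.8 = 4.99×10^8 J/(m²·K).
τ = C / λ = 4.99×10^8 / 17.50 = 2.85×10^7 s.
Equilibrium anomaly ΔT_eq = F / λ = 26.10 / 17.50 = 1.49 K.
t = 57.49 weeks = 3.48×10^7 s, so t/τ = 1.22.
ΔT(t) = ΔT_eq (1 − e^(−t/τ)) = 1.49 × (1 − e^−1.22) = 1.05 K.

1.05 K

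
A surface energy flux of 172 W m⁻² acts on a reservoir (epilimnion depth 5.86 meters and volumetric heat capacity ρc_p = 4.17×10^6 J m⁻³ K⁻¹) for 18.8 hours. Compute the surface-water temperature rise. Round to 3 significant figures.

Areal heat capacity C = ρc_p × D = 4.17×10^6 × 5.86 = 2.44×10^7 J/(m^2 K).
Net heat input Q = F Δt = 172 × (18.8 hours × 3600 s/hour) = 1.16×10^7 J/m².
ΔT = Q / C = 1.16×10^7 / 2.44×10^7 = 0.476 K.

0.476 K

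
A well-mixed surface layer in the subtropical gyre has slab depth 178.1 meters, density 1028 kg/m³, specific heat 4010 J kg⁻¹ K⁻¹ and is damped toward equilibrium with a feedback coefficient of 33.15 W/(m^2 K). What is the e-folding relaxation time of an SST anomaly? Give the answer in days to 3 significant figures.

Areal heat capacity C = ρ c_p D = 1028 × 4010 × 178.1 = 7.34×10^8 J m⁻² K⁻¹.
Relaxation time τ = C / λ = 7.34×10^8 / 33.15 = 2.21×10^7 s.
In days: 2.21×10^7 s / (86400 s/day) = 256 days.

256 days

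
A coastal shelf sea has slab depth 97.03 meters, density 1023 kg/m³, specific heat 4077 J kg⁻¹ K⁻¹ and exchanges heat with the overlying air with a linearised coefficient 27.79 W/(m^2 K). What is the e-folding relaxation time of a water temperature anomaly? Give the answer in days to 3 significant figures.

169 days

Areal heat capacity C = ρ c_p D = 1023 × 4077 × 97.03 = 4.05×10^8 J m⁻² K⁻¹.
Relaxation time τ = C / λ = 4.05×10^8 / 27.79 = 1.46×10^7 s.
In days: 1.46×10^7 s / (86400 s/day) = 169 days.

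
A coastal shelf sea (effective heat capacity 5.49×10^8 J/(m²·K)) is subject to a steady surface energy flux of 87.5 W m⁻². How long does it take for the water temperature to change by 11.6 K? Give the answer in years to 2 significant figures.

Areal heat capacity C = 5.49×10^8 J/(m²·K) (given).
Time required: Δt = C ΔT / F = 5.49×10^8 × 11.6 / 87.5 = 7.28×10^7 s.
In years: 7.28×10^7 s / (3.156×10^7 s/year) = 2.31 years.

2.3 years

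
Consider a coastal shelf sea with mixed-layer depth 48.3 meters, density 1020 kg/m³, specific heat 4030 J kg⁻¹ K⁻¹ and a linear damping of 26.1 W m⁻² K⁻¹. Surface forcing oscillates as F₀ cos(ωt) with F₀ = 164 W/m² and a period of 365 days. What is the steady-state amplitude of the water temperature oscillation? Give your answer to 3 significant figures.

Areal heat capacity C = ρ c_p D = 1020 × 4030 × 48.3 = 1.99×10^8 J m⁻² K⁻¹.
Angular frequency ω = 2π / T = 2π / 3.15×10^7 s = 1.99×10^-7 s⁻¹.
√((Cω)² + λ²) = √((39.6)² + 26.1²) = 47.4 W/(m²·K).
Amplitude A = F₀ / √((Cω)²+λ²) = 164 / 47.4 = 3.46 K.

3.46 K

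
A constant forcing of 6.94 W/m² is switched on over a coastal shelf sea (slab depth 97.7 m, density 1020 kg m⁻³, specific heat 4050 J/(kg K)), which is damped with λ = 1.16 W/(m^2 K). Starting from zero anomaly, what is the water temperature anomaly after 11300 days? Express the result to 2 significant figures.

5.6 K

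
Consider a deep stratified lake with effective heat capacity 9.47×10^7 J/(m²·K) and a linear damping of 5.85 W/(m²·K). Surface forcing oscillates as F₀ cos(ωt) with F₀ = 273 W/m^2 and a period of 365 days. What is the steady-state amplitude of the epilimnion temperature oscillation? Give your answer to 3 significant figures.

13.8 K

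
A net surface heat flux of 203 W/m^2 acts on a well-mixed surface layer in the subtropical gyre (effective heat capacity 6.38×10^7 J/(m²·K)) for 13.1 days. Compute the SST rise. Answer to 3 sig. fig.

Areal heat capacity C = 6.38×10^7 J/(m²·K) (given).
Net heat input Q = F Δt = 203 × (13.1 days × 86400 s/day) = 2.30×10^8 J/m².
ΔT = Q / C = 2.30×10^8 / 6.38×10^7 = 3.60 K.

3.60 K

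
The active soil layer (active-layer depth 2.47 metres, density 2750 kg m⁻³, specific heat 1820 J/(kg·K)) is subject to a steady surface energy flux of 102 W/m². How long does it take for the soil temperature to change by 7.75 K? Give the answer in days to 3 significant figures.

10.9 days

Areal heat capacity C = ρ c_p D = 2750 × 1820 × 2.47 = 1.24×10^7 J/(m²·K).
Time required: Δt = C ΔT / F = 1.24×10^7 × 7.75 / 102 = 9.39×10^5 s.
In days: 9.39×10^5 s / (86400 s/day) = 10.9 days.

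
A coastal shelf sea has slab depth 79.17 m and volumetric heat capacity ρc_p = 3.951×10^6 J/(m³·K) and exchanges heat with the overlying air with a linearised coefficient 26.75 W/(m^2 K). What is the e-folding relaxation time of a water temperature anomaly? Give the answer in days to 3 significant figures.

135 days

Areal heat capacity C = ρc_p × D = 3.951×10^6 × 79.17 = 3.13×10^8 J/(m^2 K).
Relaxation time τ = C / λ = 3.13×10^8 / 26.75 = 1.17×10^7 s.
In days: 1.17×10^7 s / (86400 s/day) = 135 days.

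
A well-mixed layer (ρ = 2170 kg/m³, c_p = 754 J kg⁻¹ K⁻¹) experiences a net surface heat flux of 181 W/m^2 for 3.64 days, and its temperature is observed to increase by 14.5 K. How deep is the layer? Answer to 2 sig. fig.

Heat input Q = F Δt = 181 × 3.14×10^5 s = 5.69×10^7 J/m².
Required areal heat capacity C = Q / ΔT = 3.93×10^6 J/(m²·K).
Depth D = C / (ρ c_p) = 3.93×10^6 / (2170 × 754) = 2.40 m.

2.4 m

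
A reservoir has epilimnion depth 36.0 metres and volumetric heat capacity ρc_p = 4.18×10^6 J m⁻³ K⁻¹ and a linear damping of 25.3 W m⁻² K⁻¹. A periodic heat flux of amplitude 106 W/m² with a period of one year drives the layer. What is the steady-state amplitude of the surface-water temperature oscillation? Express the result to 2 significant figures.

2.7 K

Areal heat capacity C = ρc_p × D = 4.18×10^6 × 36.0 = 1.50×10^8 J/(m²·K).
Angular frequency ω = 2π / T = 2π / 3.15×10^7 s = 1.99×10^-7 s⁻¹.
√((Cω)² + λ²) = √((30.0)² + 25.3²) = 39.2 W/(m²·K).
Amplitude A = F₀ / √((Cω)²+λ²) = 106 / 39.2 = 2.70 K.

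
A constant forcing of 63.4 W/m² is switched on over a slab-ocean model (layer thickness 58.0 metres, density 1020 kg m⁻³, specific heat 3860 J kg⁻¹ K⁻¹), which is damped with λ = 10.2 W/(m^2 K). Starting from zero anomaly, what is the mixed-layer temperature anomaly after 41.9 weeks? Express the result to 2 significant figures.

Areal heat capacity C = ρ c_p D = 1020 × 3860 × 58.0 = 2.28×10^8 J/(m^2 K).
τ = C / λ = 2.28×10^8 / 10.2 = 2.24×10^7 s.
Equilibrium anomaly ΔT_eq = F / λ = 63.4 / 10.2 = 6.22 K.
t = 41.9 weeks = 2.53×10^7 s, so t/τ = 1.13.
ΔT(t) = ΔT_eq (1 − e^(−t/τ)) = 6.22 × (1 − e^−1.13) = 4.21 K.

4.2 K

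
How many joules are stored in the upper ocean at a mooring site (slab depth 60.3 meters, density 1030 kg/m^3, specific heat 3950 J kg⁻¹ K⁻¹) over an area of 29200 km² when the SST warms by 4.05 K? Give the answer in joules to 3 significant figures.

2.90×10^19 J

Areal heat capacity C = ρ c_p D = 1030 × 3950 × 60.3 = 2.45×10^8 J/(m²·K).
Heat per unit area: q = C ΔT = 2.45×10^8 × 4.05 = 9.94×10^8 J/m².
Total heat: Q = q × A = 9.94×10^8 × (29200 × 10⁶ m²) = 2.90×10^19 J.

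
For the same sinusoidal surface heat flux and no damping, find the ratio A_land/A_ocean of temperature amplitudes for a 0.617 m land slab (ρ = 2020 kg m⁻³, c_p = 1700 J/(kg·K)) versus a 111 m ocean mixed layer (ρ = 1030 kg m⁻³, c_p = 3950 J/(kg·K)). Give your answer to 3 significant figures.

213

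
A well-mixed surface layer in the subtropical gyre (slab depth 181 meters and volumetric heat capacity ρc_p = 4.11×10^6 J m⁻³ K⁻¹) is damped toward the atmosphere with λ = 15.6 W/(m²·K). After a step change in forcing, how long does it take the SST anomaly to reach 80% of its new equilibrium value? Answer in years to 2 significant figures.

2.4 years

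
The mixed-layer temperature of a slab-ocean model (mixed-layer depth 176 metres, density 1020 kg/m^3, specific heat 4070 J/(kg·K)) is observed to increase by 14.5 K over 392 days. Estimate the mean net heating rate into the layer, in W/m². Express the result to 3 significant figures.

313

Areal heat capacity C = ρ c_p D = 1020 × 4070 × 176 = 7.31×10^8 J m⁻² K⁻¹.
Required heat per unit area: Q = C ΔT = 7.31×10^8 × 14.5 = 1.06×10^10 J/m².
Flux F = Q / Δt = 1.06×10^10 / 3.39×10^7 s = 313 W/m².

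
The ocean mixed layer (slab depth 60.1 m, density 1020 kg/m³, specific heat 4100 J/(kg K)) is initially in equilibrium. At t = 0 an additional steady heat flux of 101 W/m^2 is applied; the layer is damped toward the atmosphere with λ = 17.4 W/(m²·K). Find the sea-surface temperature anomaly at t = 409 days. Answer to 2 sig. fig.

Areal heat capacity C = ρ c_p D = 1020 × 4100 × 60.1 = 2.51×10^8 J/(m^2 K).
τ = C / λ = 2.51×10^8 / 17.4 = 1.44×10^7 s.
Equilibrium anomaly ΔT_eq = F / λ = 101 / 17.4 = 5.80 K.
t = 409 days = 3.53×10^7 s, so t/τ = 2.45.
ΔT(t) = ΔT_eq (1 − e^(−t/τ)) = 5.80 × (1 − e^−2.45) = 5.30 K.

5.3 K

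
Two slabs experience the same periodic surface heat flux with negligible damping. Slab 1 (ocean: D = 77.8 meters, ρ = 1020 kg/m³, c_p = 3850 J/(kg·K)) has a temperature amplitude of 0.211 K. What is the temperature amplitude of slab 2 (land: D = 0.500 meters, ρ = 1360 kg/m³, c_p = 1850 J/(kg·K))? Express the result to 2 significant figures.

51 K

C_ocean = 3.06×10^8 J/(m²·K); C_land = 1.26×10^6 J/(m²·K).
A ∝ 1/C ⇒ A_land = A_ocean × C_ocean/C_land = 0.211 × 243 = 51.2 K.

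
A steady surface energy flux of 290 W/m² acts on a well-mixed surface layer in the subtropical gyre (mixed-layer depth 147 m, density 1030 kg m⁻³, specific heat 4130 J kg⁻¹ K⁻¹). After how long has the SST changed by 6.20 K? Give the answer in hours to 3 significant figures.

3710 hours

Areal heat capacity C = ρ c_p D = 1030 × 4130 × 147 = 6.25×10^8 J m⁻² K⁻¹.
Time required: Δt = C ΔT / F = 6.25×10^8 × 6.20 / 290 = 1.34×10^7 s.
In hours: 1.34×10^7 s / (3600 s/hour) = 3710 hours.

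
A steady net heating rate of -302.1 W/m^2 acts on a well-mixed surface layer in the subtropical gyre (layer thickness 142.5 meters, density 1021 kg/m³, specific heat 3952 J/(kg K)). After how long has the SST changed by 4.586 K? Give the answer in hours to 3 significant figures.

2420 hours

Areal heat capacity C = ρ c_p D = 1021 × 3952 × 142.5 = 5.75×10^8 J m⁻² K⁻¹.
Time required: Δt = C ΔT / F = 5.75×10^8 × -4.586 / -302.1 = 8.73×10^6 s.
In hours: 8.73×10^6 s / (3600 s/hour) = 2420 hours.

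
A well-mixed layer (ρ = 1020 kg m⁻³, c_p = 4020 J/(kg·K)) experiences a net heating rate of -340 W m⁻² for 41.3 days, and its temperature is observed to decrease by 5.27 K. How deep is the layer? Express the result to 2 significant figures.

Heat input Q = F Δt = -340 × 3.57×10^6 s = -1.21×10^9 J/m².
Required areal heat capacity C = Q / ΔT = 2.30×10^8 J/(m²·K).
Depth D = C / (ρ c_p) = 2.30×10^8 / (1020 × 4020) = 56.1 m.

56 m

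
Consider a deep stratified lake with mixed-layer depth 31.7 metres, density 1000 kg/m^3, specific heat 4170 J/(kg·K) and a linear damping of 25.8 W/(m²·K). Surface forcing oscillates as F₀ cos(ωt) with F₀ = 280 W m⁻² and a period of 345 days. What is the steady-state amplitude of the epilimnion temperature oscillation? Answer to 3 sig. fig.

Areal heat capacity C = ρ c_p D = 1000 × 4170 × 31.7 = 1.32×10^8 J/(m^2 K).
Angular frequency ω = 2π / T = 2π / 2.98×10^7 s = 2.11×10^-7 s⁻¹.
√((Cω)² + λ²) = √((27.9)² + 25.8²) = 38.0 W/(m²·K).
Amplitude A = F₀ / √((Cω)²+λ²) = 280 / 38.0 = 7.37 K.

7.37 K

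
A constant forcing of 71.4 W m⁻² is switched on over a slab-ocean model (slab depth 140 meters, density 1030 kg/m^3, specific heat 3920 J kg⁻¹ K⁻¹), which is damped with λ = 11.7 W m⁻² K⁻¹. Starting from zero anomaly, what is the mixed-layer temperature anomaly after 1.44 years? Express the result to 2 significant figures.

3.7 K

Areal heat capacity C = ρ c_p D = 1030 × 3920 × 140 = 5.65×10^8 J/(m²·K).
τ = C / λ = 5.65×10^8 / 11.7 = 4.83×10^7 s.
Equilibrium anomaly ΔT_eq = F / λ = 71.4 / 11.7 = 6.10 K.
t = 1.44 years = 4.54×10^7 s, so t/τ = 0.941.
ΔT(t) = ΔT_eq (1 − e^(−t/τ)) = 6.10 × (1 − e^−0.941) = 3.72 K.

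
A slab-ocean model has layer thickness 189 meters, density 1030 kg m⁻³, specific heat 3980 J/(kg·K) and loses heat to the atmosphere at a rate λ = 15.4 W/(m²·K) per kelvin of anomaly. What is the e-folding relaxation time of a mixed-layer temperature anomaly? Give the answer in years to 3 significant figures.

Areal heat capacity C = ρ c_p D = 1030 × 3980 × 189 = 7.75×10^8 J/(m^2 K).
Relaxation time τ = C / λ = 7.75×10^8 / 15.4 = 5.03×10^7 s.
In years: 5.03×10^7 s / (3.156×10^7 s/year) = 1.59 years.

1.59 years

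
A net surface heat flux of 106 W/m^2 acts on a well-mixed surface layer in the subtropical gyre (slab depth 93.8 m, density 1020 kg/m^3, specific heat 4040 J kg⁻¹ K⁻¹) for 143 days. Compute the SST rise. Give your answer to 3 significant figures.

3.39 K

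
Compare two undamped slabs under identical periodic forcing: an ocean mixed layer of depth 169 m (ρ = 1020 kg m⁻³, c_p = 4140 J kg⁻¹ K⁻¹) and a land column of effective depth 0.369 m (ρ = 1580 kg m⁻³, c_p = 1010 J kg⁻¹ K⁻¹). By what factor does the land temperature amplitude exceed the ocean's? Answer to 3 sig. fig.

1210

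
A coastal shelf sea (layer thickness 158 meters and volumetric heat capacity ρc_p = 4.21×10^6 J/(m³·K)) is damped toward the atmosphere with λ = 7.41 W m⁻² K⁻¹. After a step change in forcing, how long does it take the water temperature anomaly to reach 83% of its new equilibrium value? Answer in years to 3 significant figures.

5.04 years

Areal heat capacity C = ρc_p × D = 4.21×10^6 × 158 = 6.65×10^8 J/(m²·K).
τ = C / λ = 6.65×10^8 / 7.41 = 8.98×10^7 s.
Fraction reached: 1 − e^(−t/τ) = 0.83 ⇒ t = −τ ln(1 − 0.83) = τ × 1.77.
t = 1.59×10^8 s = 5.04 years.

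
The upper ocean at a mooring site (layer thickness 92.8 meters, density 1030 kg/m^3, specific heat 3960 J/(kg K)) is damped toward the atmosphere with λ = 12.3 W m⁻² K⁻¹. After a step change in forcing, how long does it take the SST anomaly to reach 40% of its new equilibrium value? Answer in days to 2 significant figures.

180 days

Areal heat capacity C = ρ c_p D = 1030 × 3960 × 92.8 = 3.79×10^8 J/(m^2 K).
τ = C / λ = 3.79×10^8 / 12.3 = 3.08×10^7 s.
Fraction reached: 1 − e^(−t/τ) = 0.40 ⇒ t = −τ ln(1 − 0.40) = τ × 0.511.
t = 1.57×10^7 s = 182 days.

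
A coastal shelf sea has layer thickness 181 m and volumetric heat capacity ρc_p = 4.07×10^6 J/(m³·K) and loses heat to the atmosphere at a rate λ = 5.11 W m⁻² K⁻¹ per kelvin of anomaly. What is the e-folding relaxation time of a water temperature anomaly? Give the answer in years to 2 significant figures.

4.6 years

Areal heat capacity C = ρc_p × D = 4.07×10^6 × 181 = 7.37×10^8 J/(m²·K).
Relaxation time τ = C / λ = 7.37×10^8 / 5.11 = 1.44×10^8 s.
In years: 1.44×10^8 s / (3.156×10^7 s/year) = 4.57 years.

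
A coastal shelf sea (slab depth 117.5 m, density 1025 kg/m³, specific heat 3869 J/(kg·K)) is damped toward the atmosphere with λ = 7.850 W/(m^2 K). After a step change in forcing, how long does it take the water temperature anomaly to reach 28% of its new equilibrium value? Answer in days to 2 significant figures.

230 days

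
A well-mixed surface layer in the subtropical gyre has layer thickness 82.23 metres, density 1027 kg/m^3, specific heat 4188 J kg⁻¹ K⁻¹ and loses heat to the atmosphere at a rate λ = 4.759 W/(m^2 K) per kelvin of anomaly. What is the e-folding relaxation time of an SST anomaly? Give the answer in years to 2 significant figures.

2.4 years

Areal heat capacity C = ρ c_p D = 1027 × 4188 × 82.23 = 3.54×10^8 J/(m^2 K).
Relaxation time τ = C / λ = 3.54×10^8 / 4.759 = 7.43×10^7 s.
In years: 7.43×10^7 s / (3.156×10^7 s/year) = 2.35 years.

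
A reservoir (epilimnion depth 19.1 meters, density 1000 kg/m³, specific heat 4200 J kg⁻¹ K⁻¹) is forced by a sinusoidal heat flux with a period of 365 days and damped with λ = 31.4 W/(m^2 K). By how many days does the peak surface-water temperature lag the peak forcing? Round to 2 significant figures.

Areal heat capacity C = ρ c_p D = 1000 × 4200 × 19.1 = 8.02×10^7 J/(m²·K).
ω = 2π / 3.15×10^7 s = 1.99×10^-7 s⁻¹.
Phase lag φ = arctan(Cω/λ) = arctan(16.0/31.4) = 0.471 rad.
Time lag = φ / ω = 0.471 / 1.99×10^-7 = 2.36×10^6 s = 27.4 days.

27 days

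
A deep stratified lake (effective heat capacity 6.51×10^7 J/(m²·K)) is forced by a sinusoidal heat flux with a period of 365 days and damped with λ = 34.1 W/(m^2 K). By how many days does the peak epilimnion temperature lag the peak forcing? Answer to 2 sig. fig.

21 days

Areal heat capacity C = 6.51×10^7 J/(m²·K) (given).
ω = 2π / 3.15×10^7 s = 1.99×10^-7 s⁻¹.
Phase lag φ = arctan(Cω/λ) = arctan(13.0/34.1) = 0.363 rad.
Time lag = φ / ω = 0.363 / 1.99×10^-7 = 1.82×10^6 s = 21.1 days.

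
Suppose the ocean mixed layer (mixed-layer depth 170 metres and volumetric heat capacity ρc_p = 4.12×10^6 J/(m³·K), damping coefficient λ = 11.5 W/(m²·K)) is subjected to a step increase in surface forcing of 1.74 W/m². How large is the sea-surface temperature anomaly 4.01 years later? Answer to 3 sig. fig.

0.132 K

Areal heat capacity C = ρc_p × D = 4.12×10^6 × 170 = 7.00×10^8 J m⁻² K⁻¹.
τ = C / λ = 7.00×10^8 / 11.5 = 6.09×10^7 s.
Equilibrium anomaly ΔT_eq = F / λ = 1.74 / 11.5 = 0.151 K.
t = 4.01 years = 1.27×10^8 s, so t/τ = 2.08.
ΔT(t) = ΔT_eq (1 − e^(−t/τ)) = 0.151 × (1 − e^−2.08) = 0.132 K.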